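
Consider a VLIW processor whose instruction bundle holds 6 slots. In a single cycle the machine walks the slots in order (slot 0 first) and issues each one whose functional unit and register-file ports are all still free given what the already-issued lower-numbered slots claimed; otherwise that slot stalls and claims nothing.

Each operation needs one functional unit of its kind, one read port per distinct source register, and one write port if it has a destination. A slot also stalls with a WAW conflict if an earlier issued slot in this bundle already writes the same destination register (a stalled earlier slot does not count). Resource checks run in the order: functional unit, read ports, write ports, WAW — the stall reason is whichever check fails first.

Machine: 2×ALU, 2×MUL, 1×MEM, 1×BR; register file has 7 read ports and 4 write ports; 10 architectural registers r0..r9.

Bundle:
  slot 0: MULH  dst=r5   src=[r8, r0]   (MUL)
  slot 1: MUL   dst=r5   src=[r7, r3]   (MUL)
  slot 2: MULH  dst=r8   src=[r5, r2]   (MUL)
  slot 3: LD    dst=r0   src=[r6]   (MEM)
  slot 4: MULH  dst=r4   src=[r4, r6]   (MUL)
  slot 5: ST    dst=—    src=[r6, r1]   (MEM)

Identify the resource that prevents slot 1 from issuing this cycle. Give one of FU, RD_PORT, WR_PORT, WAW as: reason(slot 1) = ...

slot 0 (MUL): ISSUE — free A2,Mu1,Ld1,B1 rp5 wp3
slot 1 (MUL): stall WAW — free A2,Mu1,Ld1,B1 rp5 wp3
slot 2 (MUL): ISSUE — free A2,Mu0,Ld1,B1 rp3 wp2
slot 3 (MEM): ISSUE — free A2,Mu0,Ld0,B1 rp2 wp1
slot 4 (MUL): stall FU — free A2,Mu0,Ld0,B1 rp2 wp1
slot 5 (MEM): stall FU — free A2,Mu0,Ld0,B1 rp2 wp1

reason(slot 1) = WAW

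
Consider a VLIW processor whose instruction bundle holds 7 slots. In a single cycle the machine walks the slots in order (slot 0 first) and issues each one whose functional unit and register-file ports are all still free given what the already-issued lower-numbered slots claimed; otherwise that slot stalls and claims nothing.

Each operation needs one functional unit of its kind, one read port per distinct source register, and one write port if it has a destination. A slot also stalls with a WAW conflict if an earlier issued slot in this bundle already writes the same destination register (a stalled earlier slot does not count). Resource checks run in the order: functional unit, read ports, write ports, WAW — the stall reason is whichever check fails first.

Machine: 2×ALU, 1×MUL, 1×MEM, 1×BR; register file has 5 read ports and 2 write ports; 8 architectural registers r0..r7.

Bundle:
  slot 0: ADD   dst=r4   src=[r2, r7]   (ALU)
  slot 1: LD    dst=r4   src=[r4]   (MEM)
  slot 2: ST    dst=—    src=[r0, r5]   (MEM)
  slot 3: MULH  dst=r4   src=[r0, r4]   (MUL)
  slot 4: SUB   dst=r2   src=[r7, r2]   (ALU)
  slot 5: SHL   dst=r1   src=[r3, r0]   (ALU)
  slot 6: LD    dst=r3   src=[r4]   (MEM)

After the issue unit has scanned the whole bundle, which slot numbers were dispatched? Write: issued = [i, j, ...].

issued = [0, 2]

#0 ALU src=r2,r7 dispatched  <A:1 Mu:1 Ld:1 B:1 rd:3 wr:1>
#1 MEM src=r4 held:WAW  <A:1 Mu:1 Ld:1 B:1 rd:3 wr:1>
#2 MEM src=r0,r5 dispatched  <A:1 Mu:1 Ld:0 B:1 rd:1 wr:1>
#3 MUL src=r0,r4 held:RD_PORT  <A:1 Mu:1 Ld:0 B:1 rd:1 wr:1>
#4 ALU src=r7,r2 held:RD_PORT  <A:1 Mu:1 Ld:0 B:1 rd:1 wr:1>
#5 ALU src=r3,r0 held:RD_PORT  <A:1 Mu:1 Ld:0 B:1 rd:1 wr:1>
#6 MEM src=r4 held:FU  <A:1 Mu:1 Ld:0 B:1 rd:1 wr:1>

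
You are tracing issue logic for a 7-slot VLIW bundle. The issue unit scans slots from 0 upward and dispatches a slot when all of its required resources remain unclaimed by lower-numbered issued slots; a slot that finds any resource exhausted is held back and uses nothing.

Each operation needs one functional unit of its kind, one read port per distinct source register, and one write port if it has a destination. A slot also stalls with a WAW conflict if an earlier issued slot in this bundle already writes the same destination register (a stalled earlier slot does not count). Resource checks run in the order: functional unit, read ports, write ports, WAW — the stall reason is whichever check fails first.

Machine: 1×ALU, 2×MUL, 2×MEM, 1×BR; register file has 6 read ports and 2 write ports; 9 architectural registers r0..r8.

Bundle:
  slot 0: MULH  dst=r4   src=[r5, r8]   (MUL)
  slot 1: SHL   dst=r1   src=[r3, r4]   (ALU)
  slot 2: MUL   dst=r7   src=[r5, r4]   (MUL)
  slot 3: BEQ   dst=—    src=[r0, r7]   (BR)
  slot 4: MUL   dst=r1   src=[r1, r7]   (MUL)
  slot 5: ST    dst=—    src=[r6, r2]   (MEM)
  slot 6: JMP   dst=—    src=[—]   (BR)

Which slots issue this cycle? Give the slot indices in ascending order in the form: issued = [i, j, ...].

issued = [0, 1, 3]

slot 0 (MUL): ISSUE — free A1,Mu1,Ld2,B1 rp4 wp1
slot 1 (ALU): ISSUE — free A0,Mu1,Ld2,B1 rp2 wp0
slot 2 (MUL): stall WR_PORT — free A0,Mu1,Ld2,B1 rp2 wp0
slot 3 (BR): ISSUE — free A0,Mu1,Ld2,B0 rp0 wp0
slot 4 (MUL): stall RD_PORT — free A0,Mu1,Ld2,B0 rp0 wp0
slot 5 (MEM): stall RD_PORT — free A0,Mu1,Ld2,B0 rp0 wp0
slot 6 (BR): stall FU — free A0,Mu1,Ld2,B0 rp0 wp0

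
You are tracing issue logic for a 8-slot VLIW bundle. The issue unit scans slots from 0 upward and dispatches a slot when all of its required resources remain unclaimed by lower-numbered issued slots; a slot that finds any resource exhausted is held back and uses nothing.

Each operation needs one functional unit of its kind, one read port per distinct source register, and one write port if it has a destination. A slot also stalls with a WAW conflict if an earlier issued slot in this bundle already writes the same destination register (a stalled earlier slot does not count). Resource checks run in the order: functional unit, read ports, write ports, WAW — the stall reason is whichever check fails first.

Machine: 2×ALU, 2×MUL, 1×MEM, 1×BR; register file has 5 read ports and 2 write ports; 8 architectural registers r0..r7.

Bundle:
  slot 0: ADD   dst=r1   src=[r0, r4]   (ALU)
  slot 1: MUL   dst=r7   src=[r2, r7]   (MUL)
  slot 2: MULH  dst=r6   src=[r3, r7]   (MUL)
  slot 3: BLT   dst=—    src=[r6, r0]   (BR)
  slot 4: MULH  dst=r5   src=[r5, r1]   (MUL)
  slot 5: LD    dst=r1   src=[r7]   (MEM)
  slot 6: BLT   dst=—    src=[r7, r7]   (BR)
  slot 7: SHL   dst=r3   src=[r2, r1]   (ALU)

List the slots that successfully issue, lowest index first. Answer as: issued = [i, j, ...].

issued = [0, 1, 6]

slot 0 (ALU): ISSUE — free A1,Mu2,Ld1,B1 rp3 wp1
slot 1 (MUL): ISSUE — free A1,Mu1,Ld1,B1 rp1 wp0
slot 2 (MUL): stall RD_PORT — free A1,Mu1,Ld1,B1 rp1 wp0
slot 3 (BR): stall RD_PORT — free A1,Mu1,Ld1,B1 rp1 wp0
slot 4 (MUL): stall RD_PORT — free A1,Mu1,Ld1,B1 rp1 wp0
slot 5 (MEM): stall WR_PORT — free A1,Mu1,Ld1,B1 rp1 wp0
slot 6 (BR): ISSUE — free A1,Mu1,Ld1,B0 rp0 wp0
slot 7 (ALU): stall RD_PORT — free A1,Mu1,Ld1,B0 rp0 wp0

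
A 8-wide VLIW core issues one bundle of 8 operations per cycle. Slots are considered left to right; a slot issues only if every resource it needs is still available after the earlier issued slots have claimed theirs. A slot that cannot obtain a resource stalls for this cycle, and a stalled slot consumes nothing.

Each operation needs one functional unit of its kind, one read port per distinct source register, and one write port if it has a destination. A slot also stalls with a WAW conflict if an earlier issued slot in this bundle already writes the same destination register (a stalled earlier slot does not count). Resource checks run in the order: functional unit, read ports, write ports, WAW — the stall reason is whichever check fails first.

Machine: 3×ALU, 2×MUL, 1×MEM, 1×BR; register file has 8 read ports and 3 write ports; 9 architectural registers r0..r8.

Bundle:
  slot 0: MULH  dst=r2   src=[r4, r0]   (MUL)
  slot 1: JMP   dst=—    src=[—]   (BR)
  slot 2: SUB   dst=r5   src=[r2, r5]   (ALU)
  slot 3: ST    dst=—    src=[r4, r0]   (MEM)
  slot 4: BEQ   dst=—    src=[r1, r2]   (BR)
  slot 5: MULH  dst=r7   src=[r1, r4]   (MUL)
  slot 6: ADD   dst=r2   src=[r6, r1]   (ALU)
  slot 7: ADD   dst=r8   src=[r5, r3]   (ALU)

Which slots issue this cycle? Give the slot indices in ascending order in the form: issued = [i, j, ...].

(0) want 1×MUL +2rd +1wr — yes → AL3|MU1|ME1|BR1|rd6|wr2
(1) want 1×BR +0rd +0wr — yes → AL3|MU1|ME1|BR0|rd6|wr2
(2) want 1×ALU +2rd +1wr — yes → AL2|MU1|ME1|BR0|rd4|wr1
(3) want 1×MEM +2rd +0wr — yes → AL2|MU1|ME0|BR0|rd2|wr1
(4) want 1×BR +2rd +0wr — FU → AL2|MU1|ME0|BR0|rd2|wr1
(5) want 1×MUL +2rd +1wr — yes → AL2|MU0|ME0|BR0|rd0|wr0
(6) want 1×ALU +2rd +1wr — RD_PORT → AL2|MU0|ME0|BR0|rd0|wr0
(7) want 1×ALU +2rd +1wr — RD_PORT → AL2|MU0|ME0|BR0|rd0|wr0

issued = [0, 1, 2, 3, 5]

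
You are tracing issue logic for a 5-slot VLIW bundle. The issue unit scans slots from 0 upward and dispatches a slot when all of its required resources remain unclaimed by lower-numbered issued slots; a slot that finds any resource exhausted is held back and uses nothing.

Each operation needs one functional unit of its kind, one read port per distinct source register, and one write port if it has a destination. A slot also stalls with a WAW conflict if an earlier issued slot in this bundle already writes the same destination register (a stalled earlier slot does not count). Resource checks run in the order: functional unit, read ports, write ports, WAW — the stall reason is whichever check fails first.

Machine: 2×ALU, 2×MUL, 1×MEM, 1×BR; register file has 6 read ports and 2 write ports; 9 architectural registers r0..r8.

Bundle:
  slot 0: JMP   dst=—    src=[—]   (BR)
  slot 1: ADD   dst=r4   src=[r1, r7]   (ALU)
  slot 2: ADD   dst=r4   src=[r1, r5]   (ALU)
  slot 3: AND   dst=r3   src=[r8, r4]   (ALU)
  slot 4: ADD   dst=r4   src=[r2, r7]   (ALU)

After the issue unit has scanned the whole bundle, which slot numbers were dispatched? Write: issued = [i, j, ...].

issued = [0, 1, 3]

slot 0 (BR): ISSUE — free A2,Mu2,Ld1,B0 rp6 wp2
slot 1 (ALU): ISSUE — free A1,Mu2,Ld1,B0 rp4 wp1
slot 2 (ALU): stall WAW — free A1,Mu2,Ld1,B0 rp4 wp1
slot 3 (ALU): ISSUE — free A0,Mu2,Ld1,B0 rp2 wp0
slot 4 (ALU): stall FU — free A0,Mu2,Ld1,B0 rp2 wp0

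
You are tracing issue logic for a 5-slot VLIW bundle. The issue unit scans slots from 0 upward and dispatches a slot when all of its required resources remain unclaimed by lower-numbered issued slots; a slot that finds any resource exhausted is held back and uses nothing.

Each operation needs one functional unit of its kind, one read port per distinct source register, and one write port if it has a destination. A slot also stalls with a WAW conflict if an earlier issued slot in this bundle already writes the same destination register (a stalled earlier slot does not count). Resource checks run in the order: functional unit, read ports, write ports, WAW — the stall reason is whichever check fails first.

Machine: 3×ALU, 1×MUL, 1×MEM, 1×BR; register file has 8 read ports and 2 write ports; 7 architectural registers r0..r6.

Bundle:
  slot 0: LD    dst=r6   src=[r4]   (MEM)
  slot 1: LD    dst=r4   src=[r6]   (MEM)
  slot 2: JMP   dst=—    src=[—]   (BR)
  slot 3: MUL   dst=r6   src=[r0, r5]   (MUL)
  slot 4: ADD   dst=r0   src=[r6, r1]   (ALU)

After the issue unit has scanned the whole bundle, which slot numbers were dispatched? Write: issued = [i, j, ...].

[0] MEM needs rd=1 wr=1: ok; after: ALU=3 MUL=1 MEM=0 BR=1, R=7, W=1
[1] MEM needs rd=1 wr=1: FU; after: ALU=3 MUL=1 MEM=0 BR=1, R=7, W=1
[2] BR needs rd=0 wr=0: ok; after: ALU=3 MUL=1 MEM=0 BR=0, R=7, W=1
[3] MUL needs rd=2 wr=1: WAW; after: ALU=3 MUL=1 MEM=0 BR=0, R=7, W=1
[4] ALU needs rd=2 wr=1: ok; after: ALU=2 MUL=1 MEM=0 BR=0, R=5, W=0

issued = [0, 2, 4]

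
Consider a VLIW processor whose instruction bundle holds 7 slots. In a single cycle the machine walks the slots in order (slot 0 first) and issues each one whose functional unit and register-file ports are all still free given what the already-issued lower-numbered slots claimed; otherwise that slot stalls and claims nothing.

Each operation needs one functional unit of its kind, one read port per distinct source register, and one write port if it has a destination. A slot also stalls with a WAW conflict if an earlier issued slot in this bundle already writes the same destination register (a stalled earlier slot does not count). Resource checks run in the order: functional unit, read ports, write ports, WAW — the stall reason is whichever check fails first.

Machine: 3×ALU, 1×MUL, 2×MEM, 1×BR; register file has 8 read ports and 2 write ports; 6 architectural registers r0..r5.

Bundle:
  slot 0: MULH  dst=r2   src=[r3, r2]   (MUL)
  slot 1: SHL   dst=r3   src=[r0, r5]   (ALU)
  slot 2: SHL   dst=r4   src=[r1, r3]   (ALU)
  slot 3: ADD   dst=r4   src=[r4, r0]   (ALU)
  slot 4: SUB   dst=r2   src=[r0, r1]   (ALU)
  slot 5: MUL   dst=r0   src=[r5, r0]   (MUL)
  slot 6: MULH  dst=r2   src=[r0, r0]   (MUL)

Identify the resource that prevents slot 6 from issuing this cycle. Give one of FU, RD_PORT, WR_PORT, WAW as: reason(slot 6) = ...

reason(slot 6) = FU

#0 MUL src=r3,r2 dispatched  <A:3 Mu:0 Ld:2 B:1 rd:6 wr:1>
#1 ALU src=r0,r5 dispatched  <A:2 Mu:0 Ld:2 B:1 rd:4 wr:0>
#2 ALU src=r1,r3 held:WR_PORT  <A:2 Mu:0 Ld:2 B:1 rd:4 wr:0>
#3 ALU src=r4,r0 held:WR_PORT  <A:2 Mu:0 Ld:2 B:1 rd:4 wr:0>
#4 ALU src=r0,r1 held:WR_PORT  <A:2 Mu:0 Ld:2 B:1 rd:4 wr:0>
#5 MUL src=r5,r0 held:FU  <A:2 Mu:0 Ld:2 B:1 rd:4 wr:0>
#6 MUL src=r0,r0 held:FU  <A:2 Mu:0 Ld:2 B:1 rd:4 wr:0>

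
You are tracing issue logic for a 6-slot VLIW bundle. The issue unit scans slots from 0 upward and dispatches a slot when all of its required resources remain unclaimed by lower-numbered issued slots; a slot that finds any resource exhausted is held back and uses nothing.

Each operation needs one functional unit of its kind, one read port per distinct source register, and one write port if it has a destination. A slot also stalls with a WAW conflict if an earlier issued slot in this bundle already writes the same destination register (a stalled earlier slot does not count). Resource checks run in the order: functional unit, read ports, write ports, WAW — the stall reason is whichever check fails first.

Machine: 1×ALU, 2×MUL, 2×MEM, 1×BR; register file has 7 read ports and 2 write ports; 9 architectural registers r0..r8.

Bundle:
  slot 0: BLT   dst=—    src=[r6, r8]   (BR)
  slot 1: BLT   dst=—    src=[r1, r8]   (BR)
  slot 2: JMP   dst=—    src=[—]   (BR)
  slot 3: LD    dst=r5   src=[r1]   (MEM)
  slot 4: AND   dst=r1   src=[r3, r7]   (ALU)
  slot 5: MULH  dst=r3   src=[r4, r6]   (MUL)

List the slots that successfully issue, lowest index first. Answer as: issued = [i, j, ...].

issued = [0, 3, 4]

slot 0 (BR): ISSUE — free A1,Mu2,Ld2,B0 rp5 wp2
slot 1 (BR): stall FU — free A1,Mu2,Ld2,B0 rp5 wp2
slot 2 (BR): stall FU — free A1,Mu2,Ld2,B0 rp5 wp2
slot 3 (MEM): ISSUE — free A1,Mu2,Ld1,B0 rp4 wp1
slot 4 (ALU): ISSUE — free A0,Mu2,Ld1,B0 rp2 wp0
slot 5 (MUL): stall WR_PORT — free A0,Mu2,Ld1,B0 rp2 wp0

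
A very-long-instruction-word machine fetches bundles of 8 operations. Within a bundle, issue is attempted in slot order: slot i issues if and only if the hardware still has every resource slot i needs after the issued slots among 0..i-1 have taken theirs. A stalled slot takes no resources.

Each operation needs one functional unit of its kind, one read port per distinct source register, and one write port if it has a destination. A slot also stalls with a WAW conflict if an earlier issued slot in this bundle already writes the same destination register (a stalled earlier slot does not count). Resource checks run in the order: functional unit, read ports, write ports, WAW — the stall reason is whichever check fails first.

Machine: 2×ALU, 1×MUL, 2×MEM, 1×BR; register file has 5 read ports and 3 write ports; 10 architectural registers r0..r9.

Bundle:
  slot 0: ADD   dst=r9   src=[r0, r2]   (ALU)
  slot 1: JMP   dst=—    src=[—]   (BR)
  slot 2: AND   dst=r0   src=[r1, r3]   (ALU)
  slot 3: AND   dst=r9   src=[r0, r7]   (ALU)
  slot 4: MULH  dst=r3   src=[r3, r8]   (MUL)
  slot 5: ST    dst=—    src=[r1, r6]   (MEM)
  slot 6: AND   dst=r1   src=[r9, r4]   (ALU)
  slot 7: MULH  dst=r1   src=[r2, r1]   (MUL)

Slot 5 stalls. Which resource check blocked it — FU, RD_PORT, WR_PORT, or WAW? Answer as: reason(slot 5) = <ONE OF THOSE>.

reason(slot 5) = RD_PORT

slot 0 (ALU): ISSUE — free A1,Mu1,Ld2,B1 rp3 wp2
slot 1 (BR): ISSUE — free A1,Mu1,Ld2,B0 rp3 wp2
slot 2 (ALU): ISSUE — free A0,Mu1,Ld2,B0 rp1 wp1
slot 3 (ALU): stall FU — free A0,Mu1,Ld2,B0 rp1 wp1
slot 4 (MUL): stall RD_PORT — free A0,Mu1,Ld2,B0 rp1 wp1
slot 5 (MEM): stall RD_PORT — free A0,Mu1,Ld2,B0 rp1 wp1
slot 6 (ALU): stall FU — free A0,Mu1,Ld2,B0 rp1 wp1
slot 7 (MUL): stall RD_PORT — free A0,Mu1,Ld2,B0 rp1 wp1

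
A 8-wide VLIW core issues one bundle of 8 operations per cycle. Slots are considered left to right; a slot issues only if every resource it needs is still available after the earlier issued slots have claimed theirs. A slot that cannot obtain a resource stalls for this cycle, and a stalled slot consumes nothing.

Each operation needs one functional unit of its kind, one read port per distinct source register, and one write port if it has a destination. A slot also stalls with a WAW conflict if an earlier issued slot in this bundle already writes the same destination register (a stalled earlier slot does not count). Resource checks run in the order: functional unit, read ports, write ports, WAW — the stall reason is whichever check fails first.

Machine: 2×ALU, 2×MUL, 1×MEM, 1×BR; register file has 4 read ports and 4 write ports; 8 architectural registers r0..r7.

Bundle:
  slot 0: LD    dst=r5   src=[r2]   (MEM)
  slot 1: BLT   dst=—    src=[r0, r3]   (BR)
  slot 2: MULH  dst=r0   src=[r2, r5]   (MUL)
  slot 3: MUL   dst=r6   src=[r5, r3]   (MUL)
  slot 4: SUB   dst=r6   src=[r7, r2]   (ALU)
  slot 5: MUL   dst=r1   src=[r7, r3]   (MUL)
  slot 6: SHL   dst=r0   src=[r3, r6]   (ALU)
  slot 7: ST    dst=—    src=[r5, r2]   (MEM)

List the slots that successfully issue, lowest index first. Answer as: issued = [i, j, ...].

slot 0 (MEM): ISSUE — free A2,Mu2,Ld0,B1 rp3 wp3
slot 1 (BR): ISSUE — free A2,Mu2,Ld0,B0 rp1 wp3
slot 2 (MUL): stall RD_PORT — free A2,Mu2,Ld0,B0 rp1 wp3
slot 3 (MUL): stall RD_PORT — free A2,Mu2,Ld0,B0 rp1 wp3
slot 4 (ALU): stall RD_PORT — free A2,Mu2,Ld0,B0 rp1 wp3
slot 5 (MUL): stall RD_PORT — free A2,Mu2,Ld0,B0 rp1 wp3
slot 6 (ALU): stall RD_PORT — free A2,Mu2,Ld0,B0 rp1 wp3
slot 7 (MEM): stall FU — free A2,Mu2,Ld0,B0 rp1 wp3

issued = [0, 1]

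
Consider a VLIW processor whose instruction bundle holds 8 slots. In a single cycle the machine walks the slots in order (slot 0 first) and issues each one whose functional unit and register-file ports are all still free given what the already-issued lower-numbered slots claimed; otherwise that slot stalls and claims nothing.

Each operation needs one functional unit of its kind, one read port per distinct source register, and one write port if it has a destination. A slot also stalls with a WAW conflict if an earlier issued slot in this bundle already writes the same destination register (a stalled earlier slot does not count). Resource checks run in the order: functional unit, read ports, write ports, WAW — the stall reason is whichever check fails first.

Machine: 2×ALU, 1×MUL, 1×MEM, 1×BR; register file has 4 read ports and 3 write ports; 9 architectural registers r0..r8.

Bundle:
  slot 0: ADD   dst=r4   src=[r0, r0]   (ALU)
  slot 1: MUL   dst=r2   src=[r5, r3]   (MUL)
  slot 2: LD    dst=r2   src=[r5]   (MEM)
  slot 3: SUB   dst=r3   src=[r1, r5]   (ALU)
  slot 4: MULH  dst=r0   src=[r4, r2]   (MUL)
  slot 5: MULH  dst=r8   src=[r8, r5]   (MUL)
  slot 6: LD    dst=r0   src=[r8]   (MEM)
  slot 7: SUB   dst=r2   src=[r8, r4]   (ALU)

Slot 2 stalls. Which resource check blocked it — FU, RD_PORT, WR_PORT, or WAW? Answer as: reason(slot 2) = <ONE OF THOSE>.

  0. ALU→r4 ⇒ go  {1A/1Mu/1Ld/1B | 3r 2w}
  1. MUL→r2 ⇒ go  {1A/0Mu/1Ld/1B | 1r 1w}
  2. MEM→r2 ⇒ no(WAW)  {1A/0Mu/1Ld/1B | 1r 1w}
  3. ALU→r3 ⇒ no(RD_PORT)  {1A/0Mu/1Ld/1B | 1r 1w}
  4. MUL→r0 ⇒ no(FU)  {1A/0Mu/1Ld/1B | 1r 1w}
  5. MUL→r8 ⇒ no(FU)  {1A/0Mu/1Ld/1B | 1r 1w}
  6. MEM→r0 ⇒ go  {1A/0Mu/0Ld/1B | 0r 0w}
  7. ALU→r2 ⇒ no(RD_PORT)  {1A/0Mu/0Ld/1B | 0r 0w}

reason(slot 2) = WAW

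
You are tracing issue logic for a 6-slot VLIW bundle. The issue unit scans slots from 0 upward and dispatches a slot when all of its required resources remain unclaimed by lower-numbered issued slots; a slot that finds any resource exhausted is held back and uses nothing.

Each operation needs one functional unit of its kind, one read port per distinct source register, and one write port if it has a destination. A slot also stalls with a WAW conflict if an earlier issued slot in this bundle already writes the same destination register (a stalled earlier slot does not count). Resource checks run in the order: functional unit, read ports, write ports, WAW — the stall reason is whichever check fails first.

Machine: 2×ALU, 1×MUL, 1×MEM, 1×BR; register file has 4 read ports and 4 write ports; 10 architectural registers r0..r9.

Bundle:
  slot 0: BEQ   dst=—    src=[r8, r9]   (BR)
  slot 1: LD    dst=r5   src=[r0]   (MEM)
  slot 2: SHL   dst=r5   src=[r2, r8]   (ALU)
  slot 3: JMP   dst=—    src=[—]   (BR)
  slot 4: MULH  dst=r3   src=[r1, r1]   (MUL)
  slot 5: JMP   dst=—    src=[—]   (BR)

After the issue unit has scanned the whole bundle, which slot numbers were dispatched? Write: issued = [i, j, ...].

issued = [0, 1, 4]

[0] BR needs rd=2 wr=0: ok; after: ALU=2 MUL=1 MEM=1 BR=0, R=2, W=4
[1] MEM needs rd=1 wr=1: ok; after: ALU=2 MUL=1 MEM=0 BR=0, R=1, W=3
[2] ALU needs rd=2 wr=1: RD_PORT; after: ALU=2 MUL=1 MEM=0 BR=0, R=1, W=3
[3] BR needs rd=0 wr=0: FU; after: ALU=2 MUL=1 MEM=0 BR=0, R=1, W=3
[4] MUL needs rd=1 wr=1: ok; after: ALU=2 MUL=0 MEM=0 BR=0, R=0, W=2
[5] BR needs rd=0 wr=0: FU; after: ALU=2 MUL=0 MEM=0 BR=0, R=0, W=2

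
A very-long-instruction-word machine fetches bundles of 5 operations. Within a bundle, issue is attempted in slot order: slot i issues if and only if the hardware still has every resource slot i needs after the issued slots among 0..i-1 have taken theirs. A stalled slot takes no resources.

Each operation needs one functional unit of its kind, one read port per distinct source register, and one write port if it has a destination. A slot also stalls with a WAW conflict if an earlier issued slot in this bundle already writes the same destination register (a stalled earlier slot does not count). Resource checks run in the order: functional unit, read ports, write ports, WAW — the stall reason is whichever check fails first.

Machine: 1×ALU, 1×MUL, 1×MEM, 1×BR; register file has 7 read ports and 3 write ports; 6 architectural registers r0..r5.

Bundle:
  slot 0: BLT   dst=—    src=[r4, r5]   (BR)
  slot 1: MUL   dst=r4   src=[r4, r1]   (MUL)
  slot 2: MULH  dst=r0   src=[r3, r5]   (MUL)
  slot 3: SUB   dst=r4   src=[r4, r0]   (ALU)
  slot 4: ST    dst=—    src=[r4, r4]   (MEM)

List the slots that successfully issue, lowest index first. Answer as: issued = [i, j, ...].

issued = [0, 1, 4]

#0 BR src=r4,r5 dispatched  <A:1 Mu:1 Ld:1 B:0 rd:5 wr:3>
#1 MUL src=r4,r1 dispatched  <A:1 Mu:0 Ld:1 B:0 rd:3 wr:2>
#2 MUL src=r3,r5 held:FU  <A:1 Mu:0 Ld:1 B:0 rd:3 wr:2>
#3 ALU src=r4,r0 held:WAW  <A:1 Mu:0 Ld:1 B:0 rd:3 wr:2>
#4 MEM src=r4,r4 dispatched  <A:1 Mu:0 Ld:0 B:0 rd:2 wr:2>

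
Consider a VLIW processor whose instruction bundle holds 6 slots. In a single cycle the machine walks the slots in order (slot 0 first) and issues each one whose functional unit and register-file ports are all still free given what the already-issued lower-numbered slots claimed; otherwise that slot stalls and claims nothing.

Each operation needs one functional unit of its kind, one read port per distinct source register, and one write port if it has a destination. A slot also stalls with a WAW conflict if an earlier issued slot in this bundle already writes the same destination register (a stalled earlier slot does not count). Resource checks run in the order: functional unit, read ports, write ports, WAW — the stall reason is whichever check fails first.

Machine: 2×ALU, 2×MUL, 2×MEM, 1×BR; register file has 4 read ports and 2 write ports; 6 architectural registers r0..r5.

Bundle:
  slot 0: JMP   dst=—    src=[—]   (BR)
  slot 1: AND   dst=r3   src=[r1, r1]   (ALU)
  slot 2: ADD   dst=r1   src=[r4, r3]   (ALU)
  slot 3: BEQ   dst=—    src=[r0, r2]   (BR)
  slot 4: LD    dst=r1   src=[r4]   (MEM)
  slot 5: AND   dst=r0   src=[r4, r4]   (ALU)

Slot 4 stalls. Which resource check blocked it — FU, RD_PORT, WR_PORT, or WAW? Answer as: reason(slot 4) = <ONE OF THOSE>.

reason(slot 4) = WR_PORT

[0] BR needs rd=0 wr=0: ok; after: ALU=2 MUL=2 MEM=2 BR=0, R=4, W=2
[1] ALU needs rd=1 wr=1: ok; after: ALU=1 MUL=2 MEM=2 BR=0, R=3, W=1
[2] ALU needs rd=2 wr=1: ok; after: ALU=0 MUL=2 MEM=2 BR=0, R=1, W=0
[3] BR needs rd=2 wr=0: FU; after: ALU=0 MUL=2 MEM=2 BR=0, R=1, W=0
[4] MEM needs rd=1 wr=1: WR_PORT; after: ALU=0 MUL=2 MEM=2 BR=0, R=1, W=0
[5] ALU needs rd=1 wr=1: FU; after: ALU=0 MUL=2 MEM=2 BR=0, R=1, W=0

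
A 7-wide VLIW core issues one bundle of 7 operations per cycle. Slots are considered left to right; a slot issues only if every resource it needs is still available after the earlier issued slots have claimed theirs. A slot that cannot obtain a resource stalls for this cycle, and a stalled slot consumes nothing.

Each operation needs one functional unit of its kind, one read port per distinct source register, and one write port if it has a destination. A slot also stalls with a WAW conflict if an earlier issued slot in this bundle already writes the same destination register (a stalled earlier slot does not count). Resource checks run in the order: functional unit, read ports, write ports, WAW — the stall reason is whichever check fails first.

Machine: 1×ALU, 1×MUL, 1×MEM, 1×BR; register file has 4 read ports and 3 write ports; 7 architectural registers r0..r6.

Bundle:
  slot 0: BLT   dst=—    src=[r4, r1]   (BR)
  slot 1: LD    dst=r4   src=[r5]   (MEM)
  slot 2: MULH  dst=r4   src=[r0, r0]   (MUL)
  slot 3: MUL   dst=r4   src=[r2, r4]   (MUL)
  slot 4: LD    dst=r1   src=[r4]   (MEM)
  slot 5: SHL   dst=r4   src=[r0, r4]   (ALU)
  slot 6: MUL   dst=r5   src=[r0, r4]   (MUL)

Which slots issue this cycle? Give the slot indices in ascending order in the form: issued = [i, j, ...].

(0) want 1×BR +2rd +0wr — yes → AL1|MU1|ME1|BR0|rd2|wr3
(1) want 1×MEM +1rd +1wr — yes → AL1|MU1|ME0|BR0|rd1|wr2
(2) want 1×MUL +1rd +1wr — WAW → AL1|MU1|ME0|BR0|rd1|wr2
(3) want 1×MUL +2rd +1wr — RD_PORT → AL1|MU1|ME0|BR0|rd1|wr2
(4) want 1×MEM +1rd +1wr — FU → AL1|MU1|ME0|BR0|rd1|wr2
(5) want 1×ALU +2rd +1wr — RD_PORT → AL1|MU1|ME0|BR0|rd1|wr2
(6) want 1×MUL +2rd +1wr — RD_PORT → AL1|MU1|ME0|BR0|rd1|wr2

issued = [0, 1]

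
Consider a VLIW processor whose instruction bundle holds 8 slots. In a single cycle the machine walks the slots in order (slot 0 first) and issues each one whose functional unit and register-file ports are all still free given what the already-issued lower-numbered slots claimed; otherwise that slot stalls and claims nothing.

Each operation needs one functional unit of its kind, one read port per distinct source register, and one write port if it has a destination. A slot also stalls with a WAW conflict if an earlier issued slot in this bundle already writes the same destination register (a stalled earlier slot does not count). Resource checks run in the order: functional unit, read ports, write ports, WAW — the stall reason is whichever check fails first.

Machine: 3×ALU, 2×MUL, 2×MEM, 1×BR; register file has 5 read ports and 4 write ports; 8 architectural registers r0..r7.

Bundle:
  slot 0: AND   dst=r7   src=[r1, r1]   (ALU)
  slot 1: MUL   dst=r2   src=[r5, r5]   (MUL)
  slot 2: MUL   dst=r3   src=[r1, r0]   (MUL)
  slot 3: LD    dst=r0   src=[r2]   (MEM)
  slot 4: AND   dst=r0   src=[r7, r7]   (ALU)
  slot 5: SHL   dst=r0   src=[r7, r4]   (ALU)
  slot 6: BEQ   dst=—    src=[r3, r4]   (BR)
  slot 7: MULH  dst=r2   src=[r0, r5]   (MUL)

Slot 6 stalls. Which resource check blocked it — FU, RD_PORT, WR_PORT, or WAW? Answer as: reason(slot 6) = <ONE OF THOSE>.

reason(slot 6) = RD_PORT

slot 0 (ALU): ISSUE — free A2,Mu2,Ld2,B1 rp4 wp3
slot 1 (MUL): ISSUE — free A2,Mu1,Ld2,B1 rp3 wp2
slot 2 (MUL): ISSUE — free A2,Mu0,Ld2,B1 rp1 wp1
slot 3 (MEM): ISSUE — free A2,Mu0,Ld1,B1 rp0 wp0
slot 4 (ALU): stall RD_PORT — free A2,Mu0,Ld1,B1 rp0 wp0
slot 5 (ALU): stall RD_PORT — free A2,Mu0,Ld1,B1 rp0 wp0
slot 6 (BR): stall RD_PORT — free A2,Mu0,Ld1,B1 rp0 wp0
slot 7 (MUL): stall FU — free A2,Mu0,Ld1,B1 rp0 wp0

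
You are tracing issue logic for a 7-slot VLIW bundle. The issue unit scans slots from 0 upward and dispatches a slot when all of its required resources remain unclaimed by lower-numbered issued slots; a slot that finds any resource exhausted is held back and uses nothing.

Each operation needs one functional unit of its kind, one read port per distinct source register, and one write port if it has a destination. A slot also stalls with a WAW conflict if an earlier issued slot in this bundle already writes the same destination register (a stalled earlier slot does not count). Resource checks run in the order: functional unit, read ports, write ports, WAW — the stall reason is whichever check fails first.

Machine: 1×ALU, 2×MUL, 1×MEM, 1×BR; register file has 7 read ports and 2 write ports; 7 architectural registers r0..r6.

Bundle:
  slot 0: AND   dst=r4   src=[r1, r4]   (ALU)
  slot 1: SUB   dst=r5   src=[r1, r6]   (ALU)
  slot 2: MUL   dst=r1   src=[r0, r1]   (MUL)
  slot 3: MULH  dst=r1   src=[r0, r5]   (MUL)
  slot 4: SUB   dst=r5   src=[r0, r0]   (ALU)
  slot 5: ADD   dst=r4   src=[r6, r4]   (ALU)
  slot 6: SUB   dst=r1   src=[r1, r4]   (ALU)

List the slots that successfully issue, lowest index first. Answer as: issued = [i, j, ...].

issued = [0, 2]

  0. ALU→r4 ⇒ go  {0A/2Mu/1Ld/1B | 5r 1w}
  1. ALU→r5 ⇒ no(FU)  {0A/2Mu/1Ld/1B | 5r 1w}
  2. MUL→r1 ⇒ go  {0A/1Mu/1Ld/1B | 3r 0w}
  3. MUL→r1 ⇒ no(WR_PORT)  {0A/1Mu/1Ld/1B | 3r 0w}
  4. ALU→r5 ⇒ no(FU)  {0A/1Mu/1Ld/1B | 3r 0w}
  5. ALU→r4 ⇒ no(FU)  {0A/1Mu/1Ld/1B | 3r 0w}
  6. ALU→r1 ⇒ no(FU)  {0A/1Mu/1Ld/1B | 3r 0w}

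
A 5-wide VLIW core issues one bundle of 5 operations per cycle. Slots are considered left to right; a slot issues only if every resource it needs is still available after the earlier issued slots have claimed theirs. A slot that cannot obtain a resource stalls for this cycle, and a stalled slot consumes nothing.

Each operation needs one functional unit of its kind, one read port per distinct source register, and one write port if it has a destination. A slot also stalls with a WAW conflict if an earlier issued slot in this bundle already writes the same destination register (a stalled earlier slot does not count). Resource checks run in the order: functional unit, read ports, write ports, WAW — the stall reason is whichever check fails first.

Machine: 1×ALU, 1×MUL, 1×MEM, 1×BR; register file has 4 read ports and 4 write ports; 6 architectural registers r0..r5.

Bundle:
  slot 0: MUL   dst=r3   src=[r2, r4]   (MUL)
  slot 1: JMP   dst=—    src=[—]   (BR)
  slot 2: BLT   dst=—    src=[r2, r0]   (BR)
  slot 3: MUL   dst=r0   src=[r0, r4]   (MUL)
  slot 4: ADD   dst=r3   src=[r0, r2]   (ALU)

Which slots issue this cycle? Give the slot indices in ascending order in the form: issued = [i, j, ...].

issued = [0, 1]

  0. MUL→r3 ⇒ go  {1A/0Mu/1Ld/1B | 2r 3w}
  1. BR ⇒ go  {1A/0Mu/1Ld/0B | 2r 3w}
  2. BR ⇒ no(FU)  {1A/0Mu/1Ld/0B | 2r 3w}
  3. MUL→r0 ⇒ no(FU)  {1A/0Mu/1Ld/0B | 2r 3w}
  4. ALU→r3 ⇒ no(WAW)  {1A/0Mu/1Ld/0B | 2r 3w}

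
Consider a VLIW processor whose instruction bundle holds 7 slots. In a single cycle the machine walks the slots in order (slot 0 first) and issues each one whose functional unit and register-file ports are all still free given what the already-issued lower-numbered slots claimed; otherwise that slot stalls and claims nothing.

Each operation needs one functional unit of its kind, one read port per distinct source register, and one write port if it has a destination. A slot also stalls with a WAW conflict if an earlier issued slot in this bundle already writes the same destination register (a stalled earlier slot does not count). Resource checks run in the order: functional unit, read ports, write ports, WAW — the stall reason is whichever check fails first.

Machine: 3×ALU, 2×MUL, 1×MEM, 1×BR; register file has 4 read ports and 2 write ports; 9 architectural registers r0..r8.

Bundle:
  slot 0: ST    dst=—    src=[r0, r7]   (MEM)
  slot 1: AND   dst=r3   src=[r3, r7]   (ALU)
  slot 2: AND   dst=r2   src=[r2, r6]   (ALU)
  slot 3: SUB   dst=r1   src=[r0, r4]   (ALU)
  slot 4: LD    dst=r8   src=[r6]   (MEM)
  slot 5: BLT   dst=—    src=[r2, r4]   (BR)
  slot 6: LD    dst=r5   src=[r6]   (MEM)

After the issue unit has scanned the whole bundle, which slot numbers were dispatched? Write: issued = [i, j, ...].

issued = [0, 1]

[0] MEM needs rd=2 wr=0: ok; after: ALU=3 MUL=2 MEM=0 BR=1, R=2, W=2
[1] ALU needs rd=2 wr=1: ok; after: ALU=2 MUL=2 MEM=0 BR=1, R=0, W=1
[2] ALU needs rd=2 wr=1: RD_PORT; after: ALU=2 MUL=2 MEM=0 BR=1, R=0, W=1
[3] ALU needs rd=2 wr=1: RD_PORT; after: ALU=2 MUL=2 MEM=0 BR=1, R=0, W=1
[4] MEM needs rd=1 wr=1: FU; after: ALU=2 MUL=2 MEM=0 BR=1, R=0, W=1
[5] BR needs rd=2 wr=0: RD_PORT; after: ALU=2 MUL=2 MEM=0 BR=1, R=0, W=1
[6] MEM needs rd=1 wr=1: FU; after: ALU=2 MUL=2 MEM=0 BR=1, R=0, W=1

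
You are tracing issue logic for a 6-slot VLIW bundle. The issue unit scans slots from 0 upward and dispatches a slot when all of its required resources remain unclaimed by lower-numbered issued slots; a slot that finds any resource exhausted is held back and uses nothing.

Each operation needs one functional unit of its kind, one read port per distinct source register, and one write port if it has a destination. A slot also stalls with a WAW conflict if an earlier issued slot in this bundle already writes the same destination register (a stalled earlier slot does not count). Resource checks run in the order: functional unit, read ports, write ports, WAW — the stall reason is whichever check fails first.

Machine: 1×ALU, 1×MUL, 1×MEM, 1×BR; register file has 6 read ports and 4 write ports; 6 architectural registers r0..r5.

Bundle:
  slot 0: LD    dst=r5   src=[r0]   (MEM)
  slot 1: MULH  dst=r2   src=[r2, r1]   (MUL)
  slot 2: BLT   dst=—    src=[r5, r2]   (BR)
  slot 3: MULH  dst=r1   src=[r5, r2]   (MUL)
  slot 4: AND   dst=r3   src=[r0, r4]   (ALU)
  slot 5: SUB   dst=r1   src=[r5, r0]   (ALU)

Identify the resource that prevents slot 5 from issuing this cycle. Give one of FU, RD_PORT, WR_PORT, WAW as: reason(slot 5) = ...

reason(slot 5) = RD_PORT

[0] MEM needs rd=1 wr=1: ok; after: ALU=1 MUL=1 MEM=0 BR=1, R=5, W=3
[1] MUL needs rd=2 wr=1: ok; after: ALU=1 MUL=0 MEM=0 BR=1, R=3, W=2
[2] BR needs rd=2 wr=0: ok; after: ALU=1 MUL=0 MEM=0 BR=0, R=1, W=2
[3] MUL needs rd=2 wr=1: FU; after: ALU=1 MUL=0 MEM=0 BR=0, R=1, W=2
[4] ALU needs rd=2 wr=1: RD_PORT; after: ALU=1 MUL=0 MEM=0 BR=0, R=1, W=2
[5] ALU needs rd=2 wr=1: RD_PORT; after: ALU=1 MUL=0 MEM=0 BR=0, R=1, W=2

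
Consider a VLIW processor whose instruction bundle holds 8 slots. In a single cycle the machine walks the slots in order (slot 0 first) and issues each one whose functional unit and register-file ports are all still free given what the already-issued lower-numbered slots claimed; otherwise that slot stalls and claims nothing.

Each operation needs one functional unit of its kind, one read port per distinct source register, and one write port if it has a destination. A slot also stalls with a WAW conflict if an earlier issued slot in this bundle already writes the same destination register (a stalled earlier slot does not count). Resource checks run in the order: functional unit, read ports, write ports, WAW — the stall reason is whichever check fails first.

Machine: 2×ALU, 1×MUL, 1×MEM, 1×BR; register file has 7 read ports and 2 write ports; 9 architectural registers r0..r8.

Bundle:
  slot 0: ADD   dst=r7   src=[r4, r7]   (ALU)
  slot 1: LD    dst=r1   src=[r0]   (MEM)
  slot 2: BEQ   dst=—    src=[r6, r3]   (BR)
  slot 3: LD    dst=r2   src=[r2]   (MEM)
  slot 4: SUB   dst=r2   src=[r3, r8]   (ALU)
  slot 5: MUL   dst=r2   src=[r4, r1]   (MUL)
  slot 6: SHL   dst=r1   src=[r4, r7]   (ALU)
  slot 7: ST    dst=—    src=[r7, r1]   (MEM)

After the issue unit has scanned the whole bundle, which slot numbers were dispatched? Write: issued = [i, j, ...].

issued = [0, 1, 2]

(0) want 1×ALU +2rd +1wr — yes → AL1|MU1|ME1|BR1|rd5|wr1
(1) want 1×MEM +1rd +1wr — yes → AL1|MU1|ME0|BR1|rd4|wr0
(2) want 1×BR +2rd +0wr — yes → AL1|MU1|ME0|BR0|rd2|wr0
(3) want 1×MEM +1rd +1wr — FU → AL1|MU1|ME0|BR0|rd2|wr0
(4) want 1×ALU +2rd +1wr — WR_PORT → AL1|MU1|ME0|BR0|rd2|wr0
(5) want 1×MUL +2rd +1wr — WR_PORT → AL1|MU1|ME0|BR0|rd2|wr0
(6) want 1×ALU +2rd +1wr — WR_PORT → AL1|MU1|ME0|BR0|rd2|wr0
(7) want 1×MEM +2rd +0wr — FU → AL1|MU1|ME0|BR0|rd2|wr0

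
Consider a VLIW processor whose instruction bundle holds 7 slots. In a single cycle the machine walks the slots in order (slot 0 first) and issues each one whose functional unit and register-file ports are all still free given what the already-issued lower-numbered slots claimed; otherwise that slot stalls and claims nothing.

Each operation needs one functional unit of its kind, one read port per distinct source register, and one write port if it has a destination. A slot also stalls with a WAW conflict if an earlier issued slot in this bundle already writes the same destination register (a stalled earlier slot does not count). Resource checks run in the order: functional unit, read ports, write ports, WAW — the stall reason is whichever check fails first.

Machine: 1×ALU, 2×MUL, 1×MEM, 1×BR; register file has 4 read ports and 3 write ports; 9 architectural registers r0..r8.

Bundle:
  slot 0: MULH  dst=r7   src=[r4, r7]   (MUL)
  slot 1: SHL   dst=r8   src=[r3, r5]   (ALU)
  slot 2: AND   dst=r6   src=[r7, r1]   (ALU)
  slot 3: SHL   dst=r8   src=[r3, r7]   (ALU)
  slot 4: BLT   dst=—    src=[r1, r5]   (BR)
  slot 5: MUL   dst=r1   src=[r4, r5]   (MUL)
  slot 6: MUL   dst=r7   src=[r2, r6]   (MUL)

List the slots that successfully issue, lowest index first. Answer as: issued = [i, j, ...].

[0] MUL needs rd=2 wr=1: ok; after: ALU=1 MUL=1 MEM=1 BR=1, R=2, W=2
[1] ALU needs rd=2 wr=1: ok; after: ALU=0 MUL=1 MEM=1 BR=1, R=0, W=1
[2] ALU needs rd=2 wr=1: FU; after: ALU=0 MUL=1 MEM=1 BR=1, R=0, W=1
[3] ALU needs rd=2 wr=1: FU; after: ALU=0 MUL=1 MEM=1 BR=1, R=0, W=1
[4] BR needs rd=2 wr=0: RD_PORT; after: ALU=0 MUL=1 MEM=1 BR=1, R=0, W=1
[5] MUL needs rd=2 wr=1: RD_PORT; after: ALU=0 MUL=1 MEM=1 BR=1, R=0, W=1
[6] MUL needs rd=2 wr=1: RD_PORT; after: ALU=0 MUL=1 MEM=1 BR=1, R=0, W=1

issued = [0, 1]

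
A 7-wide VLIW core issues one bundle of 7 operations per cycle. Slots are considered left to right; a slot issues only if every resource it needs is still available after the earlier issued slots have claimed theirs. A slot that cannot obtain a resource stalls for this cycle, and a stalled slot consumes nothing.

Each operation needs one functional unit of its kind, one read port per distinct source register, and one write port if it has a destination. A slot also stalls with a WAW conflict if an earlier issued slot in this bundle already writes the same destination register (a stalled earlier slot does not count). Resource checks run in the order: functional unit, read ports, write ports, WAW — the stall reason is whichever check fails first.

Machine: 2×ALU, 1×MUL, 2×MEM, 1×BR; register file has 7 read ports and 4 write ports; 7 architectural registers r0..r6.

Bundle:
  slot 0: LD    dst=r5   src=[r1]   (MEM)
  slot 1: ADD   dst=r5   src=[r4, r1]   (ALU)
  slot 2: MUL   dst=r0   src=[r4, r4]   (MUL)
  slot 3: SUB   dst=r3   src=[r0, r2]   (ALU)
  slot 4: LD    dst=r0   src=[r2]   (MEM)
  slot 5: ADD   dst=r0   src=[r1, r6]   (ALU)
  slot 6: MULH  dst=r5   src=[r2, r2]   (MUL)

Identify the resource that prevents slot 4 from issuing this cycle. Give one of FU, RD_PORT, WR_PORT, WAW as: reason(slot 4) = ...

slot 0 (MEM): ISSUE — free A2,Mu1,Ld1,B1 rp6 wp3
slot 1 (ALU): stall WAW — free A2,Mu1,Ld1,B1 rp6 wp3
slot 2 (MUL): ISSUE — free A2,Mu0,Ld1,B1 rp5 wp2
slot 3 (ALU): ISSUE — free A1,Mu0,Ld1,B1 rp3 wp1
slot 4 (MEM): stall WAW — free A1,Mu0,Ld1,B1 rp3 wp1
slot 5 (ALU): stall WAW — free A1,Mu0,Ld1,B1 rp3 wp1
slot 6 (MUL): stall FU — free A1,Mu0,Ld1,B1 rp3 wp1

reason(slot 4) = WAW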